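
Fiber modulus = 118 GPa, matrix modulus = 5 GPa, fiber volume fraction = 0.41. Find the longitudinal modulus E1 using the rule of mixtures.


E1 = Ef*Vf + Em*(1-Vf) = 118*0.41 + 5*0.59 = 51.33 GPa

51.33 GPa


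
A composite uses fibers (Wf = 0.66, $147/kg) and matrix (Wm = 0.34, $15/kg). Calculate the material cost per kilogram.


Cost = cost_f*Wf + cost_m*Wm = 147*0.66 + 15*0.34 = $102.12/kg

$102.12/kg


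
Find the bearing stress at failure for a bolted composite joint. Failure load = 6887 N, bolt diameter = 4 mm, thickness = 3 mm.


sigma_br = F/(d*h) = 6887/(4*3) = 573.9 MPa

573.9 MPa


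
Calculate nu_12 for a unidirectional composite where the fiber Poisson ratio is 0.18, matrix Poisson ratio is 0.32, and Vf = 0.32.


nu_12 = nu_f*Vf + nu_m*(1-Vf) = 0.18*0.32 + 0.32*0.68 = 0.2752

0.2752


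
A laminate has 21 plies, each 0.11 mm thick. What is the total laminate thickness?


h = n * t_ply = 21 * 0.11 = 2.31 mm

2.31 mm


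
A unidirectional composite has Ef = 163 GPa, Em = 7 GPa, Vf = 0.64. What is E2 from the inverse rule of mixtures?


1/E2 = Vf/Ef + (1-Vf)/Em = 0.64/163 + 0.36/7
E2 = 18.07 GPa

18.07 GPa


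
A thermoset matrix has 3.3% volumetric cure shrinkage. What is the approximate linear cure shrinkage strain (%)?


Linear shrinkage ≈ vol_shrink/3 = 3.3/3 = 1.1%

1.1%


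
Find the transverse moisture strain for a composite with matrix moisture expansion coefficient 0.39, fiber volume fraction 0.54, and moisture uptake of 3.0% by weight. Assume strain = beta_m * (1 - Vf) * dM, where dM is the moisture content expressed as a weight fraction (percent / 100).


dM = 3.0/100 = 0.03
strain = beta_m * (1-Vf) * dM = 0.39 * 0.46 * 0.03 = 0.005382

0.005382


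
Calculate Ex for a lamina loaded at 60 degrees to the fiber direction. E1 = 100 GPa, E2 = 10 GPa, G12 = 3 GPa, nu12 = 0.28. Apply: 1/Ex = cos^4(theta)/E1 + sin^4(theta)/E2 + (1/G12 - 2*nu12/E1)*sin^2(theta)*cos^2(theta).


cos^4(60) = 0.0625, sin^4(60) = 0.5625, sin^2(60)*cos^2(60) = 0.1875
1/G12 - 2*nu12/E1 = 1/3 - 2*0.28/100 = 0.327733 GPa^-1
1/Ex = 0.0625/100 + 0.5625/10 + 0.327733*0.1875 = 0.118325 GPa^-1
Ex = 8.45 GPa

8.45 GPa


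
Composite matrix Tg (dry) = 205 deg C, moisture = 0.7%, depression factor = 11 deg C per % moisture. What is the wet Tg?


Tg_wet = Tg_dry - k*moisture = 205 - 11*0.7 = 197.3 deg C

197.3 deg C


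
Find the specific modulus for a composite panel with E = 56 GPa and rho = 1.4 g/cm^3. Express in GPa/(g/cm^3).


Specific stiffness = E/rho = 56/1.4 = 40.0 GPa/(g/cm^3)

40.0 GPa/(g/cm^3)


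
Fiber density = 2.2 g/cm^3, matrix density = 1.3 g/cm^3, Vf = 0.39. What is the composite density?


rho_c = rho_f*Vf + rho_m*(1-Vf) = 2.2*0.39 + 1.3*0.61 = 1.651 g/cm^3

1.651 g/cm^3


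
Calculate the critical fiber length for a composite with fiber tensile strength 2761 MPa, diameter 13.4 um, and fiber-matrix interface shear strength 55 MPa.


Lc = sigma_f * d / (2 * tau_i) = 2761 * 13.4 / (2 * 55) = 336.3 um

336.3 um


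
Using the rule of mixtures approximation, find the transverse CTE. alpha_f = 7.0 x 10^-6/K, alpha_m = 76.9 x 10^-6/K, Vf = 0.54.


alpha_2 = alpha_f*Vf + alpha_m*(1-Vf) = 7.0*0.54 + 76.9*0.46 = 39.2 x 10^-6/K

39.2 x 10^-6/K


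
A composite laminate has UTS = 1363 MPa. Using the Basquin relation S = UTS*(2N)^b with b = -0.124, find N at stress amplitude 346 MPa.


N = 0.5 * (S/UTS)^(1/b) = 0.5 * (346/1363)^(1/-0.124) = 31676.8683 cycles

31676.8683 cycles


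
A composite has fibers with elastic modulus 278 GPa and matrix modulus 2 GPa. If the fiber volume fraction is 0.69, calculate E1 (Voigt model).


E1 = Ef*Vf + Em*(1-Vf) = 278*0.69 + 2*0.31 = 192.44 GPa

192.44 GPa


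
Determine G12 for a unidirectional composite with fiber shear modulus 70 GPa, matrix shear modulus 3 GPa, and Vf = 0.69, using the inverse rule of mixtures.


1/G12 = Vf/Gf + (1-Vf)/Gm = 0.69/70 + 0.31/3
G12 = 8.83 GPa

8.83 GPa


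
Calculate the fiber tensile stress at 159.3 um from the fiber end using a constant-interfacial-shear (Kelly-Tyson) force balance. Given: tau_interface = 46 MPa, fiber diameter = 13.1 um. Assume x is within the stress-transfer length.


Force balance: sigma_f * (pi*d^2/4) = tau * (pi*d) * x  ->  sigma_f = 4 * tau * x / d
sigma_f = 4 * 46 * 159.3 / 13.1 = 2237.5 MPa

2237.5 MPa


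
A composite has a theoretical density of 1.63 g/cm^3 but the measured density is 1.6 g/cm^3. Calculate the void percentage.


Void% = (rho_theo - rho_actual)/rho_theo * 100 = (1.63 - 1.6)/1.63 * 100 = 1.84%

1.84%


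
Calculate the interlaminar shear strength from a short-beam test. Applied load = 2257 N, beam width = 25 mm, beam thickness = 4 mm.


ILSS = 3F/(4bh) = 3*2257/(4*25*4) = 16.93 MPa

16.93 MPa


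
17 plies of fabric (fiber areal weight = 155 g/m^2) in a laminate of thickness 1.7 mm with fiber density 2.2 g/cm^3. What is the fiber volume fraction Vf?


Vf = n * FAW / (rho_f * h * 1000) = 17 * 155 / (2.2 * 1.7 * 1000) = 0.7045

0.7045


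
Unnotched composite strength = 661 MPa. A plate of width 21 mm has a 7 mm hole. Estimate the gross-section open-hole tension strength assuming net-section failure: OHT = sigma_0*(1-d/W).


OHT = sigma_0*(1-d/W) = 661*(1-7/21) = 440.7 MPa

440.7 MPa


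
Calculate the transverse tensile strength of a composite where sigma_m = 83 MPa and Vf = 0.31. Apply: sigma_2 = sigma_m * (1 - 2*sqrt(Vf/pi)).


factor = 1 - 2*sqrt(0.31/pi) = 0.3717
sigma_2 = 83 * 0.3717 = 30.85 MPa

30.85 MPa


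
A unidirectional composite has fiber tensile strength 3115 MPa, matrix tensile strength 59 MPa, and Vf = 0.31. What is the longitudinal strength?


sigma_1 = sigma_f*Vf + sigma_m*(1-Vf) = 3115*0.31 + 59*0.69 = 1006.4 MPa

1006.4 MPa


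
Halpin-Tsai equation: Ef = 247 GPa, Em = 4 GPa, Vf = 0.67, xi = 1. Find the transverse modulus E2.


eta = (Ef/Em - 1)/(Ef/Em + xi) = (61.75 - 1)/(61.75 + 1) = 0.9681
E2 = Em*(1+xi*eta*Vf)/(1-eta*Vf) = 18.77 GPa

18.77 GPa


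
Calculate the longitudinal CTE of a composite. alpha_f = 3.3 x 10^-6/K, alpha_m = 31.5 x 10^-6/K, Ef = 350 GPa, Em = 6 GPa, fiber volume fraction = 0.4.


E1 = Ef*Vf + Em*(1-Vf) = 143.6
alpha_1 = (alpha_f*Ef*Vf + alpha_m*Em*(1-Vf))/E1 = 4.01 x 10^-6/K

4.01 x 10^-6/K


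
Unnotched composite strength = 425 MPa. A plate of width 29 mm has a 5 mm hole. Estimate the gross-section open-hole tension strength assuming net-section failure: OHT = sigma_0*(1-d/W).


OHT = sigma_0*(1-d/W) = 425*(1-5/29) = 351.7 MPa

351.7 MPa


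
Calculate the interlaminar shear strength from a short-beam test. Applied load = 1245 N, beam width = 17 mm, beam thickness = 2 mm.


ILSS = 3F/(4bh) = 3*1245/(4*17*2) = 27.46 MPa

27.46 MPa


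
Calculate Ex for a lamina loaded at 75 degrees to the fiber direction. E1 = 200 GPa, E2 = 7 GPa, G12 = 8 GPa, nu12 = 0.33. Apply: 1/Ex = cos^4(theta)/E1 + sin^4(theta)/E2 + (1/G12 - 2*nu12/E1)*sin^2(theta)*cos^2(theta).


cos^4(75) = 0.004487, sin^4(75) = 0.870513, sin^2(75)*cos^2(75) = 0.0625
1/G12 - 2*nu12/E1 = 1/8 - 2*0.33/200 = 0.1217 GPa^-1
1/Ex = 0.004487/200 + 0.870513/7 + 0.1217*0.0625 = 0.1319876 GPa^-1
Ex = 7.58 GPa

7.58 GPa


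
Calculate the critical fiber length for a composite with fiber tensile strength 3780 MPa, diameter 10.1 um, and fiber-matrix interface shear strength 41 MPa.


Lc = sigma_f * d / (2 * tau_i) = 3780 * 10.1 / (2 * 41) = 465.6 um

465.6 um


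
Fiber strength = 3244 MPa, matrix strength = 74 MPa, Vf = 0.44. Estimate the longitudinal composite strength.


sigma_1 = sigma_f*Vf + sigma_m*(1-Vf) = 3244*0.44 + 74*0.56 = 1468.8 MPa

1468.8 MPa


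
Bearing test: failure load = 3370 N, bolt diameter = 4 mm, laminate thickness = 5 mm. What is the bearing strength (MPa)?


sigma_br = F/(d*h) = 3370/(4*5) = 168.5 MPa

168.5 MPa


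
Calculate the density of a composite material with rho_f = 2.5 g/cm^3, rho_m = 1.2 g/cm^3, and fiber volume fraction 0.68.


rho_c = rho_f*Vf + rho_m*(1-Vf) = 2.5*0.68 + 1.2*0.32 = 2.084 g/cm^3

2.084 g/cm^3


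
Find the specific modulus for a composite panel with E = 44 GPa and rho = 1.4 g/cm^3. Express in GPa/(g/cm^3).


Specific stiffness = E/rho = 44/1.4 = 31.4 GPa/(g/cm^3)

31.4 GPa/(g/cm^3)


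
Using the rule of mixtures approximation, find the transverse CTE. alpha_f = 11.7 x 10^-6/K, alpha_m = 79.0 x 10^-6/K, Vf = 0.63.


alpha_2 = alpha_f*Vf + alpha_m*(1-Vf) = 11.7*0.63 + 79.0*0.37 = 36.6 x 10^-6/K

36.6 x 10^-6/K


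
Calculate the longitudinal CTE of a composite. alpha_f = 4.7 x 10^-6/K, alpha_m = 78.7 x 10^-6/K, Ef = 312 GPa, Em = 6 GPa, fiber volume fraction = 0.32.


E1 = Ef*Vf + Em*(1-Vf) = 103.92
alpha_1 = (alpha_f*Ef*Vf + alpha_m*Em*(1-Vf))/E1 = 7.61 x 10^-6/K

7.61 x 10^-6/K


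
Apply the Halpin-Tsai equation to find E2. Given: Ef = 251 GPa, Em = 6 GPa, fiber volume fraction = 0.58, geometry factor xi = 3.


eta = (Ef/Em - 1)/(Ef/Em + xi) = (41.8333 - 1)/(41.8333 + 3) = 0.9108
E2 = Em*(1+xi*eta*Vf)/(1-eta*Vf) = 32.87 GPa

32.87 GPa


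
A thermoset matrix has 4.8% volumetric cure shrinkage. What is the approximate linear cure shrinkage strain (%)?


Linear shrinkage ≈ vol_shrink/3 = 4.8/3 = 1.6%

1.6%


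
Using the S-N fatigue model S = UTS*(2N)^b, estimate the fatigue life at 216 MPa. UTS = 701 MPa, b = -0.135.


N = 0.5 * (S/UTS)^(1/b) = 0.5 * (216/701)^(1/-0.135) = 3062.7583 cycles

3062.7583 cycles


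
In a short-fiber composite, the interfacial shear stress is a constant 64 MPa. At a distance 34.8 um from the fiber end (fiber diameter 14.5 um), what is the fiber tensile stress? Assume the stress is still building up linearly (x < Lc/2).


Force balance: sigma_f * (pi*d^2/4) = tau * (pi*d) * x  ->  sigma_f = 4 * tau * x / d
sigma_f = 4 * 64 * 34.8 / 14.5 = 614.4 MPa

614.4 MPa


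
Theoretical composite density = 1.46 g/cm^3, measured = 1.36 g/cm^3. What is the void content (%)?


Void% = (rho_theo - rho_actual)/rho_theo * 100 = (1.46 - 1.36)/1.46 * 100 = 6.85%

6.85%


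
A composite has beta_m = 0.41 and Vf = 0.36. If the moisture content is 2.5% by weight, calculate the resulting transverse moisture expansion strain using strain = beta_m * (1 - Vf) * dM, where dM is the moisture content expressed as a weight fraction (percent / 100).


dM = 2.5/100 = 0.025
strain = beta_m * (1-Vf) * dM = 0.41 * 0.64 * 0.025 = 0.00656

0.00656


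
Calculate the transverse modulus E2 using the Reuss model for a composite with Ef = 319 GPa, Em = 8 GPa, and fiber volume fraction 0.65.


1/E2 = Vf/Ef + (1-Vf)/Em = 0.65/319 + 0.35/8
E2 = 21.84 GPa

21.84 GPa


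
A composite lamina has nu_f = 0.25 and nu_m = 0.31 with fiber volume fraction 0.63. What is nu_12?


nu_12 = nu_f*Vf + nu_m*(1-Vf) = 0.25*0.63 + 0.31*0.37 = 0.2722

0.2722


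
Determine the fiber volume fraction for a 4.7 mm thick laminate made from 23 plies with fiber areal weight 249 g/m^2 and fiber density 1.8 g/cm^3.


Vf = n * FAW / (rho_f * h * 1000) = 23 * 249 / (1.8 * 4.7 * 1000) = 0.677

0.677


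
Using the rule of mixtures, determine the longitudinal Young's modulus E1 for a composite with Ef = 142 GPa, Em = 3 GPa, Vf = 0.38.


E1 = Ef*Vf + Em*(1-Vf) = 142*0.38 + 3*0.62 = 55.82 GPa

55.82 GPa


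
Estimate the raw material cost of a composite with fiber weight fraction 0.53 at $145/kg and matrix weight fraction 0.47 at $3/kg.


Cost = cost_f*Wf + cost_m*Wm = 145*0.53 + 3*0.47 = $78.26/kg

$78.26/kg


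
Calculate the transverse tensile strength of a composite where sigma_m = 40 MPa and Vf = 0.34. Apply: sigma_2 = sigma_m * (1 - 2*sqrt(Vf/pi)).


factor = 1 - 2*sqrt(0.34/pi) = 0.342
sigma_2 = 40 * 0.342 = 13.68 MPa

13.68 MPa


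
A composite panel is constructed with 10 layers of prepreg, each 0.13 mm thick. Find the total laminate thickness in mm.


h = n * t_ply = 10 * 0.13 = 1.3 mm

1.3 mm


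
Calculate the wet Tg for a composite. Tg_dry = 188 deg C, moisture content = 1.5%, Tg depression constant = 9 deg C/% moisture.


Tg_wet = Tg_dry - k*moisture = 188 - 9*1.5 = 174.5 deg C

174.5 deg C


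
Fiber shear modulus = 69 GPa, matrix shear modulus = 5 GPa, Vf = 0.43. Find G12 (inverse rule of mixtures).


1/G12 = Vf/Gf + (1-Vf)/Gm = 0.43/69 + 0.57/5
G12 = 8.32 GPa

8.32 GPa


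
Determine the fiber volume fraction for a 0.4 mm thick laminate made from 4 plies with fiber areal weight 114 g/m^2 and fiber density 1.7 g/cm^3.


Vf = n * FAW / (rho_f * h * 1000) = 4 * 114 / (1.7 * 0.4 * 1000) = 0.6706

0.6706


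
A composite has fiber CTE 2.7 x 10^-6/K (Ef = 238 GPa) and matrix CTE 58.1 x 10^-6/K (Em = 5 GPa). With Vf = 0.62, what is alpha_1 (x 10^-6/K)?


E1 = Ef*Vf + Em*(1-Vf) = 149.46
alpha_1 = (alpha_f*Ef*Vf + alpha_m*Em*(1-Vf))/E1 = 3.4 x 10^-6/K

3.4 x 10^-6/K


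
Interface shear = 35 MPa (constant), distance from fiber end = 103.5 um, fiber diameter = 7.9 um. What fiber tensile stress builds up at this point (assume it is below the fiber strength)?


Force balance: sigma_f * (pi*d^2/4) = tau * (pi*d) * x  ->  sigma_f = 4 * tau * x / d
sigma_f = 4 * 35 * 103.5 / 7.9 = 1834.2 MPa

1834.2 MPa


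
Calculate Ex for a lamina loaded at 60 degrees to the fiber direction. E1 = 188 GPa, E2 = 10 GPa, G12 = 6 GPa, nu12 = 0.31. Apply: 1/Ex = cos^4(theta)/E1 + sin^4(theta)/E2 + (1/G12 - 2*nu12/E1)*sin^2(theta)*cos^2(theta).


cos^4(60) = 0.0625, sin^4(60) = 0.5625, sin^2(60)*cos^2(60) = 0.1875
1/G12 - 2*nu12/E1 = 1/6 - 2*0.31/188 = 0.163369 GPa^-1
1/Ex = 0.0625/188 + 0.5625/10 + 0.163369*0.1875 = 0.0872141 GPa^-1
Ex = 11.47 GPa

11.47 GPa


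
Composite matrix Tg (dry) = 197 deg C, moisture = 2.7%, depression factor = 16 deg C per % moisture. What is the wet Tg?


Tg_wet = Tg_dry - k*moisture = 197 - 16*2.7 = 153.8 deg C

153.8 deg C


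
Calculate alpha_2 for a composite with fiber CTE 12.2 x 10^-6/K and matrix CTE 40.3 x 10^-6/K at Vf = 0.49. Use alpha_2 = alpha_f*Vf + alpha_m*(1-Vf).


alpha_2 = alpha_f*Vf + alpha_m*(1-Vf) = 12.2*0.49 + 40.3*0.51 = 26.5 x 10^-6/K

26.5 x 10^-6/K


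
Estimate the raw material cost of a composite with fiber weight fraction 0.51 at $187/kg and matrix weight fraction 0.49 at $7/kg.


Cost = cost_f*Wf + cost_m*Wm = 187*0.51 + 7*0.49 = $98.8/kg

$98.8/kg


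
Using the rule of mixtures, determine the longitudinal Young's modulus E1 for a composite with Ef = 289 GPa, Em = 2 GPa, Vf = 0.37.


E1 = Ef*Vf + Em*(1-Vf) = 289*0.37 + 2*0.63 = 108.19 GPa

108.19 GPa


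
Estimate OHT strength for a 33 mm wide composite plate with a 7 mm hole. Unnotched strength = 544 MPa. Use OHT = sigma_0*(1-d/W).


OHT = sigma_0*(1-d/W) = 544*(1-7/33) = 428.6 MPa

428.6 MPa


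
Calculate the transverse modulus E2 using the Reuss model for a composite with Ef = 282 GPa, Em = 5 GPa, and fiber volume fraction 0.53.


1/E2 = Vf/Ef + (1-Vf)/Em = 0.53/282 + 0.47/5
E2 = 10.43 GPa

10.43 GPa


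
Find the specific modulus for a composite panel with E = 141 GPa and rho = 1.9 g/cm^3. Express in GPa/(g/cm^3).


Specific stiffness = E/rho = 141/1.9 = 74.2 GPa/(g/cm^3)

74.2 GPa/(g/cm^3)


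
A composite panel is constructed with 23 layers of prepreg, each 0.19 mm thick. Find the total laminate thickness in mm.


h = n * t_ply = 23 * 0.19 = 4.37 mm

4.37 mm


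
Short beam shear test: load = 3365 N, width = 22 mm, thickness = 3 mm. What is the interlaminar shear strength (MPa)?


ILSS = 3F/(4bh) = 3*3365/(4*22*3) = 38.24 MPa

38.24 MPa


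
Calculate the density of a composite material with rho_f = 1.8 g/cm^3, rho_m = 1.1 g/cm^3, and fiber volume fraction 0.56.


rho_c = rho_f*Vf + rho_m*(1-Vf) = 1.8*0.56 + 1.1*0.44 = 1.492 g/cm^3

1.492 g/cm^3


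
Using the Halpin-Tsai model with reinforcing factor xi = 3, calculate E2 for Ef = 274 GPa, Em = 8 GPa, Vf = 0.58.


eta = (Ef/Em - 1)/(Ef/Em + xi) = (34.25 - 1)/(34.25 + 3) = 0.8926
E2 = Em*(1+xi*eta*Vf)/(1-eta*Vf) = 42.35 GPa

42.35 GPa


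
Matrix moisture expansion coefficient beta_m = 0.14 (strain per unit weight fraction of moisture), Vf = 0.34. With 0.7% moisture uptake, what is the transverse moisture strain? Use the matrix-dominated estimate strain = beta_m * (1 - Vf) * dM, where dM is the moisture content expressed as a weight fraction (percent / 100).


dM = 0.7/100 = 0.007
strain = beta_m * (1-Vf) * dM = 0.14 * 0.66 * 0.007 = 0.0006468

0.0006468


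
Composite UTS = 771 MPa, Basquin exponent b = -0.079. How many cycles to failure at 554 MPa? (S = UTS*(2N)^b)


N = 0.5 * (S/UTS)^(1/b) = 0.5 * (554/771)^(1/-0.079) = 32.8088 cycles

32.8088 cycles


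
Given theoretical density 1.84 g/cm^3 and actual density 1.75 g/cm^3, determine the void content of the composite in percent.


Void% = (rho_theo - rho_actual)/rho_theo * 100 = (1.84 - 1.75)/1.84 * 100 = 4.89%

4.89%


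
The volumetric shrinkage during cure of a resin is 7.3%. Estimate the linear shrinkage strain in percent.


Linear shrinkage ≈ vol_shrink/3 = 7.3/3 = 2.433%

2.433%


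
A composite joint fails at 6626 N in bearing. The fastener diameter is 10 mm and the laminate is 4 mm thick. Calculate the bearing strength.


sigma_br = F/(d*h) = 6626/(10*4) = 165.7 MPa

165.7 MPa


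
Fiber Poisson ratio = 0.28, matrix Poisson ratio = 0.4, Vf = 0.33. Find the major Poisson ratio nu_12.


nu_12 = nu_f*Vf + nu_m*(1-Vf) = 0.28*0.33 + 0.4*0.67 = 0.3604

0.3604


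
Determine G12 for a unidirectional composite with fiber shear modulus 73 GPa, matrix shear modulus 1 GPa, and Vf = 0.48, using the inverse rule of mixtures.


1/G12 = Vf/Gf + (1-Vf)/Gm = 0.48/73 + 0.52/1
G12 = 1.9 GPa

1.9 GPa


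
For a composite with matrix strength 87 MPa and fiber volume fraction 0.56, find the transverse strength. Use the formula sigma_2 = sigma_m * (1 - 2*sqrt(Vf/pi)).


factor = 1 - 2*sqrt(0.56/pi) = 0.1556
sigma_2 = 87 * 0.1556 = 13.54 MPa

13.54 MPa


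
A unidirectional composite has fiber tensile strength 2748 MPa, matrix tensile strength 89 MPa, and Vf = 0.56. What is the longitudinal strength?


sigma_1 = sigma_f*Vf + sigma_m*(1-Vf) = 2748*0.56 + 89*0.44 = 1578.0 MPa

1578.0 MPa


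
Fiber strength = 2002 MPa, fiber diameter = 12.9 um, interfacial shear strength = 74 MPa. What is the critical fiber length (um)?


Lc = sigma_f * d / (2 * tau_i) = 2002 * 12.9 / (2 * 74) = 174.5 um

174.5 um


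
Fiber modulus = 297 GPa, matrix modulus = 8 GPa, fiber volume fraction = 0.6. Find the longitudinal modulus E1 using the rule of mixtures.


E1 = Ef*Vf + Em*(1-Vf) = 297*0.6 + 8*0.4 = 181.4 GPa

181.4 GPa


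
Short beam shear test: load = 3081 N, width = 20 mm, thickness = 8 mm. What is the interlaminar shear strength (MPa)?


ILSS = 3F/(4bh) = 3*3081/(4*20*8) = 14.44 MPa

14.44 MPa


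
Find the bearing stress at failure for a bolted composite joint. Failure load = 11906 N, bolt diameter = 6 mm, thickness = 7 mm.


sigma_br = F/(d*h) = 11906/(6*7) = 283.5 MPa

283.5 MPa


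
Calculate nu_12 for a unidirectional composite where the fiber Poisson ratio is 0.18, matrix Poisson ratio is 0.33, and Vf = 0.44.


nu_12 = nu_f*Vf + nu_m*(1-Vf) = 0.18*0.44 + 0.33*0.56 = 0.264

0.264


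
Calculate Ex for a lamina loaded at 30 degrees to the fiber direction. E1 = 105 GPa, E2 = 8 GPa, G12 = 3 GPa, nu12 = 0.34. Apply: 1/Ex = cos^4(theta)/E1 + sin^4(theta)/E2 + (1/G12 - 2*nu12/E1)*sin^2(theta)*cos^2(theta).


cos^4(30) = 0.5625, sin^4(30) = 0.0625, sin^2(30)*cos^2(30) = 0.1875
1/G12 - 2*nu12/E1 = 1/3 - 2*0.34/105 = 0.326857 GPa^-1
1/Ex = 0.5625/105 + 0.0625/8 + 0.326857*0.1875 = 0.0744554 GPa^-1
Ex = 13.43 GPa

13.43 GPa


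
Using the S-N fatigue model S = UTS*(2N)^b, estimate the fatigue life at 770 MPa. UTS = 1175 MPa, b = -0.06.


N = 0.5 * (S/UTS)^(1/b) = 0.5 * (770/1175)^(1/-0.06) = 572.9135 cycles

572.9135 cycles


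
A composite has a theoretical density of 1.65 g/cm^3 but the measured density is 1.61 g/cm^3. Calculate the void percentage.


Void% = (rho_theo - rho_actual)/rho_theo * 100 = (1.65 - 1.61)/1.65 * 100 = 2.42%

2.42%


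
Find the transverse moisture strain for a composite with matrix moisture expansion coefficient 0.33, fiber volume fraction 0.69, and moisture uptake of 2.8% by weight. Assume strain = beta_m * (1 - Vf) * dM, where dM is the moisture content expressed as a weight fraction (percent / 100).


dM = 2.8/100 = 0.028
strain = beta_m * (1-Vf) * dM = 0.33 * 0.31 * 0.028 = 0.0028644

0.0028644


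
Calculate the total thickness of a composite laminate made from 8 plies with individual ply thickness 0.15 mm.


h = n * t_ply = 8 * 0.15 = 1.2 mm

1.2 mm


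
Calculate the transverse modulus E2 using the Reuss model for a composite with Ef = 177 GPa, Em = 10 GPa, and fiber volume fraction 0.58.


1/E2 = Vf/Ef + (1-Vf)/Em = 0.58/177 + 0.42/10
E2 = 22.09 GPa

22.09 GPa


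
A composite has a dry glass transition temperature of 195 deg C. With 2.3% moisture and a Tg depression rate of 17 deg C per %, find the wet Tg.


Tg_wet = Tg_dry - k*moisture = 195 - 17*2.3 = 155.9 deg C

155.9 deg C


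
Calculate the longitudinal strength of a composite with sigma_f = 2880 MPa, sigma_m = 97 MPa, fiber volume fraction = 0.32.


sigma_1 = sigma_f*Vf + sigma_m*(1-Vf) = 2880*0.32 + 97*0.68 = 987.6 MPa

987.6 MPa


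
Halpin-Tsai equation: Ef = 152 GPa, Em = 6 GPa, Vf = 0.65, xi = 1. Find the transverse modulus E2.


eta = (Ef/Em - 1)/(Ef/Em + xi) = (25.3333 - 1)/(25.3333 + 1) = 0.9241
E2 = Em*(1+xi*eta*Vf)/(1-eta*Vf) = 24.05 GPa

24.05 GPa


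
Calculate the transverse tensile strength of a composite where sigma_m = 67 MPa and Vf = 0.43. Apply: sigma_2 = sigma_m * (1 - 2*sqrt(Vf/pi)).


factor = 1 - 2*sqrt(0.43/pi) = 0.2601
sigma_2 = 67 * 0.2601 = 17.42 MPa

17.42 MPa


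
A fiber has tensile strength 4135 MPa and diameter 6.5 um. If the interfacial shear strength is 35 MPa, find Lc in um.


Lc = sigma_f * d / (2 * tau_i) = 4135 * 6.5 / (2 * 35) = 384.0 um

384.0 um


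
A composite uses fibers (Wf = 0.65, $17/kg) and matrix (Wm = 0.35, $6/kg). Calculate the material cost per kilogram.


Cost = cost_f*Wf + cost_m*Wm = 17*0.65 + 6*0.35 = $13.15/kg

$13.15/kg


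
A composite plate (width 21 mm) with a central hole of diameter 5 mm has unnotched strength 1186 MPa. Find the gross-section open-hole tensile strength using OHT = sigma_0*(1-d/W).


OHT = sigma_0*(1-d/W) = 1186*(1-5/21) = 903.6 MPa

903.6 MPa


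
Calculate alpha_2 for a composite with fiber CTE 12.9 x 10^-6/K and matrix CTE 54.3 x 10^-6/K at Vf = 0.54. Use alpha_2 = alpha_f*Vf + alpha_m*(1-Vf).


alpha_2 = alpha_f*Vf + alpha_m*(1-Vf) = 12.9*0.54 + 54.3*0.46 = 31.9 x 10^-6/K

31.9 x 10^-6/K


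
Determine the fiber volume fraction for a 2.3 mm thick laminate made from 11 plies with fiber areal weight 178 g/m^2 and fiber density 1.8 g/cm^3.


Vf = n * FAW / (rho_f * h * 1000) = 11 * 178 / (1.8 * 2.3 * 1000) = 0.4729

0.4729


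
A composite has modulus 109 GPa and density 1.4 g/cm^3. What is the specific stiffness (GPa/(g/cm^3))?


Specific stiffness = E/rho = 109/1.4 = 77.9 GPa/(g/cm^3)

77.9 GPa/(g/cm^3)


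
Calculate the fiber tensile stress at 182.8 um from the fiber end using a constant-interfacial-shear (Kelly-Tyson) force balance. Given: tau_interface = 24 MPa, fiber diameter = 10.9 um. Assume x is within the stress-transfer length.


Force balance: sigma_f * (pi*d^2/4) = tau * (pi*d) * x  ->  sigma_f = 4 * tau * x / d
sigma_f = 4 * 24 * 182.8 / 10.9 = 1610.0 MPa

1610.0 MPa


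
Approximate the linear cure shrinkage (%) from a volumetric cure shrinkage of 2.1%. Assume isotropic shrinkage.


Linear shrinkage ≈ vol_shrink/3 = 2.1/3 = 0.7%

0.7%


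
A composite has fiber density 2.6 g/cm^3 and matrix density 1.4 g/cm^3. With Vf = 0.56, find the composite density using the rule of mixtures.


rho_c = rho_f*Vf + rho_m*(1-Vf) = 2.6*0.56 + 1.4*0.44 = 2.072 g/cm^3

2.072 g/cm^3


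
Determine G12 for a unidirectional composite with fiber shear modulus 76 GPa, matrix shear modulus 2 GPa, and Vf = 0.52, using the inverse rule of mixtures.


1/G12 = Vf/Gf + (1-Vf)/Gm = 0.52/76 + 0.48/2
G12 = 4.05 GPa

4.05 GPa


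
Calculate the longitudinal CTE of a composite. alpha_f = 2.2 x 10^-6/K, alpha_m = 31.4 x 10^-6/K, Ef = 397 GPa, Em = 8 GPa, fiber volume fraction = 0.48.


E1 = Ef*Vf + Em*(1-Vf) = 194.72
alpha_1 = (alpha_f*Ef*Vf + alpha_m*Em*(1-Vf))/E1 = 2.82 x 10^-6/K

2.82 x 10^-6/K


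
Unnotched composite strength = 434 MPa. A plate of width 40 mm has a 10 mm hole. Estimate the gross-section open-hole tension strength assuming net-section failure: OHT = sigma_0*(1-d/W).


OHT = sigma_0*(1-d/W) = 434*(1-10/40) = 325.5 MPa

325.5 MPa


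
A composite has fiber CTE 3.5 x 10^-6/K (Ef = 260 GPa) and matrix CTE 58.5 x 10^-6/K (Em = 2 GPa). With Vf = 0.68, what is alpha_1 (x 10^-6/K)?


E1 = Ef*Vf + Em*(1-Vf) = 177.44
alpha_1 = (alpha_f*Ef*Vf + alpha_m*Em*(1-Vf))/E1 = 3.7 x 10^-6/K

3.7 x 10^-6/K


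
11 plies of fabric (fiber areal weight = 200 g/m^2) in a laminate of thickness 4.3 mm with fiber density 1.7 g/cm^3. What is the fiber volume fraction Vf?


Vf = n * FAW / (rho_f * h * 1000) = 11 * 200 / (1.7 * 4.3 * 1000) = 0.301

0.301


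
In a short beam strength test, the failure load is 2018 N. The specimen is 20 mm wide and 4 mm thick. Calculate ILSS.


ILSS = 3F/(4bh) = 3*2018/(4*20*4) = 18.92 MPa

18.92 MPa


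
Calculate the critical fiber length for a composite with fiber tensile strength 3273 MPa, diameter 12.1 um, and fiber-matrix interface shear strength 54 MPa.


Lc = sigma_f * d / (2 * tau_i) = 3273 * 12.1 / (2 * 54) = 366.7 um

366.7 um


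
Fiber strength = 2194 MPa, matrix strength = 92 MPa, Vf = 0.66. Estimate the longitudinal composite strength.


sigma_1 = sigma_f*Vf + sigma_m*(1-Vf) = 2194*0.66 + 92*0.34 = 1479.3 MPa

1479.3 MPa


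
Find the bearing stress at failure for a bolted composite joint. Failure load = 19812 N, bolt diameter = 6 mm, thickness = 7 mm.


sigma_br = F/(d*h) = 19812/(6*7) = 471.7 MPa

471.7 MPa


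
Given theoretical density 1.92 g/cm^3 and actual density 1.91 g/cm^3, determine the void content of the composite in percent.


Void% = (rho_theo - rho_actual)/rho_theo * 100 = (1.92 - 1.91)/1.92 * 100 = 0.52%

0.52%


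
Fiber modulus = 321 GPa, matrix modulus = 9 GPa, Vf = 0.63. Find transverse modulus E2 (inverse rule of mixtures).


1/E2 = Vf/Ef + (1-Vf)/Em = 0.63/321 + 0.37/9
E2 = 23.22 GPa

23.22 GPa


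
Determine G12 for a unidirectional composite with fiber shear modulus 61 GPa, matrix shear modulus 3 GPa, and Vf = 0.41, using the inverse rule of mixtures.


1/G12 = Vf/Gf + (1-Vf)/Gm = 0.41/61 + 0.59/3
G12 = 4.92 GPa

4.92 GPa


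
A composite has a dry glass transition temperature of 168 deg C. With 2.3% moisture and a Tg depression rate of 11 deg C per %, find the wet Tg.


Tg_wet = Tg_dry - k*moisture = 168 - 11*2.3 = 142.7 deg C

142.7 deg C


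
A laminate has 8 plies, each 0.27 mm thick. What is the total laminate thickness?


h = n * t_ply = 8 * 0.27 = 2.16 mm

2.16 mm


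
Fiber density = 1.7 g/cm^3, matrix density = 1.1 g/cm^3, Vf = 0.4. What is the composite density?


rho_c = rho_f*Vf + rho_m*(1-Vf) = 1.7*0.4 + 1.1*0.6 = 1.34 g/cm^3

1.34 g/cm^3


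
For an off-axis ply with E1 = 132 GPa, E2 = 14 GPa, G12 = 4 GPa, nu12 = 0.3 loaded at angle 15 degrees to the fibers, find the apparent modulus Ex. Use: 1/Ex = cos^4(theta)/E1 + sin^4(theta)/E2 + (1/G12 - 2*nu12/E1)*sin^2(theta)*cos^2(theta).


cos^4(15) = 0.870513, sin^4(15) = 0.004487, sin^2(15)*cos^2(15) = 0.0625
1/G12 - 2*nu12/E1 = 1/4 - 2*0.3/132 = 0.245455 GPa^-1
1/Ex = 0.870513/132 + 0.004487/14 + 0.245455*0.0625 = 0.0222562 GPa^-1
Ex = 44.93 GPa

44.93 GPa


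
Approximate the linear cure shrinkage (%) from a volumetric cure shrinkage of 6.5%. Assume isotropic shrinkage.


Linear shrinkage ≈ vol_shrink/3 = 6.5/3 = 2.167%

2.167%


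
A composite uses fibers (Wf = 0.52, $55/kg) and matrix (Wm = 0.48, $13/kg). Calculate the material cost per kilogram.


Cost = cost_f*Wf + cost_m*Wm = 55*0.52 + 13*0.48 = $34.84/kg

$34.84/kg


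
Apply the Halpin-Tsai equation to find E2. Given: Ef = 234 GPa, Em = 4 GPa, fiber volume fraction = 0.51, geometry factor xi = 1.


eta = (Ef/Em - 1)/(Ef/Em + xi) = (58.5 - 1)/(58.5 + 1) = 0.9664
E2 = Em*(1+xi*eta*Vf)/(1-eta*Vf) = 11.77 GPa

11.77 GPa


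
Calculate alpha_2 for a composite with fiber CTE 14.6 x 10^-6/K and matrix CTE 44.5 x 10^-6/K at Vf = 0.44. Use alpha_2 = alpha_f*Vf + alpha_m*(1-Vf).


alpha_2 = alpha_f*Vf + alpha_m*(1-Vf) = 14.6*0.44 + 44.5*0.56 = 31.3 x 10^-6/K

31.3 x 10^-6/K


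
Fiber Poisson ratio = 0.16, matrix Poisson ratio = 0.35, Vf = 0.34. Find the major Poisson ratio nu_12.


nu_12 = nu_f*Vf + nu_m*(1-Vf) = 0.16*0.34 + 0.35*0.66 = 0.2854

0.2854


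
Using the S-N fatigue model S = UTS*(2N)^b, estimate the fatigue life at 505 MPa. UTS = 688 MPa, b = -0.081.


N = 0.5 * (S/UTS)^(1/b) = 0.5 * (505/688)^(1/-0.081) = 22.7488 cycles

22.7488 cycles


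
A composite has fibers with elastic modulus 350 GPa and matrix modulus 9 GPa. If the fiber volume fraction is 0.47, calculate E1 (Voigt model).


E1 = Ef*Vf + Em*(1-Vf) = 350*0.47 + 9*0.53 = 169.27 GPa

169.27 GPa


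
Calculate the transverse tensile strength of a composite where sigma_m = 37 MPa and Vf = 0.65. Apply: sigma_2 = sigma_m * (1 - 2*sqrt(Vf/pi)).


factor = 1 - 2*sqrt(0.65/pi) = 0.0903
sigma_2 = 37 * 0.0903 = 3.34 MPa

3.34 MPa


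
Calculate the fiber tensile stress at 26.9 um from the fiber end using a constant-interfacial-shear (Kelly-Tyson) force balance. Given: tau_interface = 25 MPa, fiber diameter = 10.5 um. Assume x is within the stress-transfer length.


Force balance: sigma_f * (pi*d^2/4) = tau * (pi*d) * x  ->  sigma_f = 4 * tau * x / d
sigma_f = 4 * 25 * 26.9 / 10.5 = 256.2 MPa

256.2 MPa


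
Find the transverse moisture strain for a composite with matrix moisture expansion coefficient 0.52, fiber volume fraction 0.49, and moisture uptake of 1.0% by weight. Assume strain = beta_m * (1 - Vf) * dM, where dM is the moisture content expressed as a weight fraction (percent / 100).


dM = 1.0/100 = 0.01
strain = beta_m * (1-Vf) * dM = 0.52 * 0.51 * 0.01 = 0.002652

0.002652


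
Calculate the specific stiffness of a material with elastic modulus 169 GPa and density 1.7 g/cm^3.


Specific stiffness = E/rho = 169/1.7 = 99.4 GPa/(g/cm^3)

99.4 GPa/(g/cm^3)


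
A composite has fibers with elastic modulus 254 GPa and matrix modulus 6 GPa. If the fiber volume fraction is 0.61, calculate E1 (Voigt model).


E1 = Ef*Vf + Em*(1-Vf) = 254*0.61 + 6*0.39 = 157.28 GPa

157.28 GPa


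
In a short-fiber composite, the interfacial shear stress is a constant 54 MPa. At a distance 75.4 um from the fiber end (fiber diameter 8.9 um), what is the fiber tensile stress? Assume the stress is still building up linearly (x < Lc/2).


Force balance: sigma_f * (pi*d^2/4) = tau * (pi*d) * x  ->  sigma_f = 4 * tau * x / d
sigma_f = 4 * 54 * 75.4 / 8.9 = 1829.9 MPa

1829.9 MPa


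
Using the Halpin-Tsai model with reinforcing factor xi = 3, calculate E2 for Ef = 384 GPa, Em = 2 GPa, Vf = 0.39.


eta = (Ef/Em - 1)/(Ef/Em + xi) = (192.0 - 1)/(192.0 + 3) = 0.9795
E2 = Em*(1+xi*eta*Vf)/(1-eta*Vf) = 6.94 GPa

6.94 GPa


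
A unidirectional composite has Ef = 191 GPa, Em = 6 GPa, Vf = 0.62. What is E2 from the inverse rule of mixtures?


1/E2 = Vf/Ef + (1-Vf)/Em = 0.62/191 + 0.38/6
E2 = 15.02 GPa

15.02 GPa


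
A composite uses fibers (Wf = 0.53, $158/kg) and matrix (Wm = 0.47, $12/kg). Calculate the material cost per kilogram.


Cost = cost_f*Wf + cost_m*Wm = 158*0.53 + 12*0.47 = $89.38/kg

$89.38/kg


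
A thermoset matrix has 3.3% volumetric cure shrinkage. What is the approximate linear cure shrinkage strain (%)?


Linear shrinkage ≈ vol_shrink/3 = 3.3/3 = 1.1%

1.1%


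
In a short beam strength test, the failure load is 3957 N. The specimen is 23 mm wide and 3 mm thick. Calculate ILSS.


ILSS = 3F/(4bh) = 3*3957/(4*23*3) = 43.01 MPa

43.01 MPa


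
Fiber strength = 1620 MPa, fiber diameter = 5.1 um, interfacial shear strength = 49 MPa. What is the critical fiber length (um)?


Lc = sigma_f * d / (2 * tau_i) = 1620 * 5.1 / (2 * 49) = 84.3 um

84.3 um


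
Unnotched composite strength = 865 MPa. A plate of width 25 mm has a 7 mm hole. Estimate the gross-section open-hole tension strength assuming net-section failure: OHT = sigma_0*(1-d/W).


OHT = sigma_0*(1-d/W) = 865*(1-7/25) = 622.8 MPa

622.8 MPa


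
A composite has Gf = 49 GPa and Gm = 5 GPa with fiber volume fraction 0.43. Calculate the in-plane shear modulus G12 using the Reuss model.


1/G12 = Vf/Gf + (1-Vf)/Gm = 0.43/49 + 0.57/5
G12 = 8.14 GPa

8.14 GPa


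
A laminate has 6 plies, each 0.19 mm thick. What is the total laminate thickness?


h = n * t_ply = 6 * 0.19 = 1.14 mm

1.14 mm


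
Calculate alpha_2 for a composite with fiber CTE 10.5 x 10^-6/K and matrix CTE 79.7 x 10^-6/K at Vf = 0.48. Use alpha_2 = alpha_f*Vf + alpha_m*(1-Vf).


alpha_2 = alpha_f*Vf + alpha_m*(1-Vf) = 10.5*0.48 + 79.7*0.52 = 46.5 x 10^-6/K

46.5 x 10^-6/K


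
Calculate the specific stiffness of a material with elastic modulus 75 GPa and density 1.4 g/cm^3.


Specific stiffness = E/rho = 75/1.4 = 53.6 GPa/(g/cm^3)

53.6 GPa/(g/cm^3)


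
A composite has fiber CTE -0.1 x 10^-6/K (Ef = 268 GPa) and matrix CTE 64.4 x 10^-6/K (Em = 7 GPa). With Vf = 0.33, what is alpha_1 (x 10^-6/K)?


E1 = Ef*Vf + Em*(1-Vf) = 93.13
alpha_1 = (alpha_f*Ef*Vf + alpha_m*Em*(1-Vf))/E1 = 3.15 x 10^-6/K

3.15 x 10^-6/K


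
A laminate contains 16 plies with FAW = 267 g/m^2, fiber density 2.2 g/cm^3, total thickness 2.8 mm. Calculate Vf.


Vf = n * FAW / (rho_f * h * 1000) = 16 * 267 / (2.2 * 2.8 * 1000) = 0.6935

0.6935


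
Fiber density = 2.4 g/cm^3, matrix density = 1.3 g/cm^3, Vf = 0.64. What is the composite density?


rho_c = rho_f*Vf + rho_m*(1-Vf) = 2.4*0.64 + 1.3*0.36 = 2.004 g/cm^3

2.004 g/cm^3


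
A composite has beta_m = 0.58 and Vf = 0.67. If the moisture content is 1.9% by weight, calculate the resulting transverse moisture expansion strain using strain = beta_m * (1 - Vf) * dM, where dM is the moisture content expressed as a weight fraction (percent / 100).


dM = 1.9/100 = 0.019
strain = beta_m * (1-Vf) * dM = 0.58 * 0.33 * 0.019 = 0.0036366

0.0036366


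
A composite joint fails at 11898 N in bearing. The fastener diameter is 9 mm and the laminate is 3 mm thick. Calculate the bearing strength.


sigma_br = F/(d*h) = 11898/(9*3) = 440.7 MPa

440.7 MPa


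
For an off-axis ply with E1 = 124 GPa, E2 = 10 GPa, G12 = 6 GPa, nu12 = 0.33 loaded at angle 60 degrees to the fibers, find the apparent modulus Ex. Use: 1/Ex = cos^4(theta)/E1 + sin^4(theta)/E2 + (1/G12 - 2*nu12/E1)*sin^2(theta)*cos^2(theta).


cos^4(60) = 0.0625, sin^4(60) = 0.5625, sin^2(60)*cos^2(60) = 0.1875
1/G12 - 2*nu12/E1 = 1/6 - 2*0.33/124 = 0.161344 GPa^-1
1/Ex = 0.0625/124 + 0.5625/10 + 0.161344*0.1875 = 0.087006 GPa^-1
Ex = 11.49 GPa

11.49 GPa


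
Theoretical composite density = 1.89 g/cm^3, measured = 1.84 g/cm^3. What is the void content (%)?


Void% = (rho_theo - rho_actual)/rho_theo * 100 = (1.89 - 1.84)/1.89 * 100 = 2.65%

2.65%


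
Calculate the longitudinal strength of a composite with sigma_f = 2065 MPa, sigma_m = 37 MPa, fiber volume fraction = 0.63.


sigma_1 = sigma_f*Vf + sigma_m*(1-Vf) = 2065*0.63 + 37*0.37 = 1314.6 MPa

1314.6 MPa


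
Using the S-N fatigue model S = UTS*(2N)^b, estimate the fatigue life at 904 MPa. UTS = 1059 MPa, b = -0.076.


N = 0.5 * (S/UTS)^(1/b) = 0.5 * (904/1059)^(1/-0.076) = 4.0112 cycles

4.0112 cycles


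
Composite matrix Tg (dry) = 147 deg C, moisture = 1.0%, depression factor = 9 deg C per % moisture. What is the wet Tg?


Tg_wet = Tg_dry - k*moisture = 147 - 9*1.0 = 138.0 deg C

138.0 deg C


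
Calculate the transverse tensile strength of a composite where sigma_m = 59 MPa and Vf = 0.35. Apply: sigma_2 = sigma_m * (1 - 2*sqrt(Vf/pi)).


factor = 1 - 2*sqrt(0.35/pi) = 0.3324
sigma_2 = 59 * 0.3324 = 19.61 MPa

19.61 MPa


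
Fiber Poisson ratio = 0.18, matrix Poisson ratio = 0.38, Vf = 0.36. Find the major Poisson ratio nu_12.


nu_12 = nu_f*Vf + nu_m*(1-Vf) = 0.18*0.36 + 0.38*0.64 = 0.308

0.308


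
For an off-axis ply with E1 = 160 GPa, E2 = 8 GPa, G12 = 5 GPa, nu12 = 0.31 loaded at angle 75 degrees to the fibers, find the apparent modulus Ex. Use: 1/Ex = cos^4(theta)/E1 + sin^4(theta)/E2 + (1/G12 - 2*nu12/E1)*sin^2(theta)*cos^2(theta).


cos^4(75) = 0.004487, sin^4(75) = 0.870513, sin^2(75)*cos^2(75) = 0.0625
1/G12 - 2*nu12/E1 = 1/5 - 2*0.31/160 = 0.196125 GPa^-1
1/Ex = 0.004487/160 + 0.870513/8 + 0.196125*0.0625 = 0.1210999 GPa^-1
Ex = 8.26 GPa

8.26 GPa


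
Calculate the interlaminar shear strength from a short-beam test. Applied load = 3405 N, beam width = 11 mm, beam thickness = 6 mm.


ILSS = 3F/(4bh) = 3*3405/(4*11*6) = 38.69 MPa

38.69 MPa


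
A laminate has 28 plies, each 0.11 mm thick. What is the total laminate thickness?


h = n * t_ply = 28 * 0.11 = 3.08 mm

3.08 mm


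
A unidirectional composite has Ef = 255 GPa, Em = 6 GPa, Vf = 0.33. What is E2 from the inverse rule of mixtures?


1/E2 = Vf/Ef + (1-Vf)/Em = 0.33/255 + 0.67/6
E2 = 8.85 GPa

8.85 GPa


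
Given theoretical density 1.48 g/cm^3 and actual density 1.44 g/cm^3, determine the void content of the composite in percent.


Void% = (rho_theo - rho_actual)/rho_theo * 100 = (1.48 - 1.44)/1.48 * 100 = 2.7%

2.7%


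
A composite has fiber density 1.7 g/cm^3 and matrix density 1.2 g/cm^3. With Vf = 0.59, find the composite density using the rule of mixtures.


rho_c = rho_f*Vf + rho_m*(1-Vf) = 1.7*0.59 + 1.2*0.41 = 1.495 g/cm^3

1.495 g/cm^3


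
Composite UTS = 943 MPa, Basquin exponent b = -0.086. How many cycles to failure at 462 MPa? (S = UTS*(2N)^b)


N = 0.5 * (S/UTS)^(1/b) = 0.5 * (462/943)^(1/-0.086) = 2004.9625 cycles

2004.9625 cycles


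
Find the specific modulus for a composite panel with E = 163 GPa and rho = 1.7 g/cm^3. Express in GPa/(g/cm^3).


Specific stiffness = E/rho = 163/1.7 = 95.9 GPa/(g/cm^3)

95.9 GPa/(g/cm^3)


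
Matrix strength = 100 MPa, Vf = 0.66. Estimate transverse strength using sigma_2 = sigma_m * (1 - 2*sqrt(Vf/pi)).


factor = 1 - 2*sqrt(0.66/pi) = 0.0833
sigma_2 = 100 * 0.0833 = 8.33 MPa

8.33 MPa


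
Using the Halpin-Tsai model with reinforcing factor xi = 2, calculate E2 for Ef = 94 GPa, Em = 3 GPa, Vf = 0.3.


eta = (Ef/Em - 1)/(Ef/Em + xi) = (31.3333 - 1)/(31.3333 + 2) = 0.91
E2 = Em*(1+xi*eta*Vf)/(1-eta*Vf) = 6.38 GPa

6.38 GPa


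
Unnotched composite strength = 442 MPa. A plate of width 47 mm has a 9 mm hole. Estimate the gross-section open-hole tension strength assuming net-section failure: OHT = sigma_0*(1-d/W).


OHT = sigma_0*(1-d/W) = 442*(1-9/47) = 357.4 MPa

357.4 MPa


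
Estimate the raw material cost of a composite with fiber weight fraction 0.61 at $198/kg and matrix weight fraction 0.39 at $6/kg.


Cost = cost_f*Wf + cost_m*Wm = 198*0.61 + 6*0.39 = $123.12/kg

$123.12/kg


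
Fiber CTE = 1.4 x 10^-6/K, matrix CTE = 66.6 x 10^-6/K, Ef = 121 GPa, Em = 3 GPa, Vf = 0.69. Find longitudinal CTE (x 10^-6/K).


E1 = Ef*Vf + Em*(1-Vf) = 84.42
alpha_1 = (alpha_f*Ef*Vf + alpha_m*Em*(1-Vf))/E1 = 2.12 x 10^-6/K

2.12 x 10^-6/K


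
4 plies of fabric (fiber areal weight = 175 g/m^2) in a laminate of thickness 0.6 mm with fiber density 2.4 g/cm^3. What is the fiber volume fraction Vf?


Vf = n * FAW / (rho_f * h * 1000) = 4 * 175 / (2.4 * 0.6 * 1000) = 0.4861

0.4861
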